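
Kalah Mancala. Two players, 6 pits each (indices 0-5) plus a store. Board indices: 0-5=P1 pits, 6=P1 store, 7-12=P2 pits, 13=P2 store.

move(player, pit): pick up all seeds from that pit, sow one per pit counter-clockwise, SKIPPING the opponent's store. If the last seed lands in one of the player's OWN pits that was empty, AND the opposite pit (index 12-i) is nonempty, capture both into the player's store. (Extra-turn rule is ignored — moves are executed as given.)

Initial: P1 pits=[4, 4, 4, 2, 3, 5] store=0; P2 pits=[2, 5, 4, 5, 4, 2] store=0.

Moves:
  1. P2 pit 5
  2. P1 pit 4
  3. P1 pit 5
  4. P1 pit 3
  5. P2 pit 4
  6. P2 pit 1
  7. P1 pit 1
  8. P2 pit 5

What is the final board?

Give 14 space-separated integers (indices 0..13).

Move 1: P2 pit5 -> P1=[5,4,4,2,3,5](0) P2=[2,5,4,5,4,0](1)
Move 2: P1 pit4 -> P1=[5,4,4,2,0,6](1) P2=[3,5,4,5,4,0](1)
Move 3: P1 pit5 -> P1=[5,4,4,2,0,0](2) P2=[4,6,5,6,5,0](1)
Move 4: P1 pit3 -> P1=[5,4,4,0,1,0](7) P2=[0,6,5,6,5,0](1)
Move 5: P2 pit4 -> P1=[6,5,5,0,1,0](7) P2=[0,6,5,6,0,1](2)
Move 6: P2 pit1 -> P1=[7,5,5,0,1,0](7) P2=[0,0,6,7,1,2](3)
Move 7: P1 pit1 -> P1=[7,0,6,1,2,1](8) P2=[0,0,6,7,1,2](3)
Move 8: P2 pit5 -> P1=[8,0,6,1,2,1](8) P2=[0,0,6,7,1,0](4)

Answer: 8 0 6 1 2 1 8 0 0 6 7 1 0 4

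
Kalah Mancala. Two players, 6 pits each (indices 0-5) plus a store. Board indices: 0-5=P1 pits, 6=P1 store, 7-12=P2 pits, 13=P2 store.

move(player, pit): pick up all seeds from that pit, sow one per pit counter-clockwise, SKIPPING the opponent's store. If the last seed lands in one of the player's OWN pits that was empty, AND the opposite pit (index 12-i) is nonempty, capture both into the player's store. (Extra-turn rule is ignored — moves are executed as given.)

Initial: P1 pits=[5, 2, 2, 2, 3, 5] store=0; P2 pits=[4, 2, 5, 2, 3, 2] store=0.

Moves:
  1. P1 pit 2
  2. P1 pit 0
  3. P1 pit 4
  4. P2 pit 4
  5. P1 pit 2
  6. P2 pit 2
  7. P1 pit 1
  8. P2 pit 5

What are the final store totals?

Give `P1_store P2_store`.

Answer: 1 3

Derivation:
Move 1: P1 pit2 -> P1=[5,2,0,3,4,5](0) P2=[4,2,5,2,3,2](0)
Move 2: P1 pit0 -> P1=[0,3,1,4,5,6](0) P2=[4,2,5,2,3,2](0)
Move 3: P1 pit4 -> P1=[0,3,1,4,0,7](1) P2=[5,3,6,2,3,2](0)
Move 4: P2 pit4 -> P1=[1,3,1,4,0,7](1) P2=[5,3,6,2,0,3](1)
Move 5: P1 pit2 -> P1=[1,3,0,5,0,7](1) P2=[5,3,6,2,0,3](1)
Move 6: P2 pit2 -> P1=[2,4,0,5,0,7](1) P2=[5,3,0,3,1,4](2)
Move 7: P1 pit1 -> P1=[2,0,1,6,1,8](1) P2=[5,3,0,3,1,4](2)
Move 8: P2 pit5 -> P1=[3,1,2,6,1,8](1) P2=[5,3,0,3,1,0](3)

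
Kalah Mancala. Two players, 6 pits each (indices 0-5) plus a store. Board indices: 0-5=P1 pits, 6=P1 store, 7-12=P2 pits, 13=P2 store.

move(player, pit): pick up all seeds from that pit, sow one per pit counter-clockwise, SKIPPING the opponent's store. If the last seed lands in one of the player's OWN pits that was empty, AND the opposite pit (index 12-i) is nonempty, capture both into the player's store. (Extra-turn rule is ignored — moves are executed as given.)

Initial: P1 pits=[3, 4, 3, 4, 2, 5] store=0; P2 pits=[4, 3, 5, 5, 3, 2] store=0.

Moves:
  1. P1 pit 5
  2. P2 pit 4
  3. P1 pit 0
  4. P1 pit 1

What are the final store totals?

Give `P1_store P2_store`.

Move 1: P1 pit5 -> P1=[3,4,3,4,2,0](1) P2=[5,4,6,6,3,2](0)
Move 2: P2 pit4 -> P1=[4,4,3,4,2,0](1) P2=[5,4,6,6,0,3](1)
Move 3: P1 pit0 -> P1=[0,5,4,5,3,0](1) P2=[5,4,6,6,0,3](1)
Move 4: P1 pit1 -> P1=[0,0,5,6,4,1](2) P2=[5,4,6,6,0,3](1)

Answer: 2 1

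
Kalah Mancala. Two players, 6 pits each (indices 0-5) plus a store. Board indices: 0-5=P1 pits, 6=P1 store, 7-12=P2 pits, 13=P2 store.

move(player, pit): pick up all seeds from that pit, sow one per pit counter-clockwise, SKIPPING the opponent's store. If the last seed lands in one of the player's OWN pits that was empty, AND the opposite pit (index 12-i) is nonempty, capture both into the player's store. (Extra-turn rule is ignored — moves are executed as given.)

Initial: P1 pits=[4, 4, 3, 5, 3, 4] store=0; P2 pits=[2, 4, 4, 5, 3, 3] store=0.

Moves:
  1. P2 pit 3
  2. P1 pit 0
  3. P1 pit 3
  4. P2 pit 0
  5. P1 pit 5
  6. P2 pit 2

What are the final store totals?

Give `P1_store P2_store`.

Answer: 2 7

Derivation:
Move 1: P2 pit3 -> P1=[5,5,3,5,3,4](0) P2=[2,4,4,0,4,4](1)
Move 2: P1 pit0 -> P1=[0,6,4,6,4,5](0) P2=[2,4,4,0,4,4](1)
Move 3: P1 pit3 -> P1=[0,6,4,0,5,6](1) P2=[3,5,5,0,4,4](1)
Move 4: P2 pit0 -> P1=[0,6,0,0,5,6](1) P2=[0,6,6,0,4,4](6)
Move 5: P1 pit5 -> P1=[0,6,0,0,5,0](2) P2=[1,7,7,1,5,4](6)
Move 6: P2 pit2 -> P1=[1,7,1,0,5,0](2) P2=[1,7,0,2,6,5](7)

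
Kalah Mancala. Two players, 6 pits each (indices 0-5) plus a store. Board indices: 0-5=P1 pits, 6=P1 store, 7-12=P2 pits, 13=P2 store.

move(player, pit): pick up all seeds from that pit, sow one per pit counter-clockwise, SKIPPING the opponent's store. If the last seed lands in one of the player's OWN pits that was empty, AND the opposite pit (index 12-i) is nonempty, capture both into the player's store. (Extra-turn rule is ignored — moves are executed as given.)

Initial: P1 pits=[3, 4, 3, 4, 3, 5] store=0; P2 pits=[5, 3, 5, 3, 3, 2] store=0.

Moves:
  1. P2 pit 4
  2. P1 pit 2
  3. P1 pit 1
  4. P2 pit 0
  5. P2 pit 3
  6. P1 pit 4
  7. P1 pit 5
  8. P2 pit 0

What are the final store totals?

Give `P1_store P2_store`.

Answer: 2 2

Derivation:
Move 1: P2 pit4 -> P1=[4,4,3,4,3,5](0) P2=[5,3,5,3,0,3](1)
Move 2: P1 pit2 -> P1=[4,4,0,5,4,6](0) P2=[5,3,5,3,0,3](1)
Move 3: P1 pit1 -> P1=[4,0,1,6,5,7](0) P2=[5,3,5,3,0,3](1)
Move 4: P2 pit0 -> P1=[4,0,1,6,5,7](0) P2=[0,4,6,4,1,4](1)
Move 5: P2 pit3 -> P1=[5,0,1,6,5,7](0) P2=[0,4,6,0,2,5](2)
Move 6: P1 pit4 -> P1=[5,0,1,6,0,8](1) P2=[1,5,7,0,2,5](2)
Move 7: P1 pit5 -> P1=[6,0,1,6,0,0](2) P2=[2,6,8,1,3,6](2)
Move 8: P2 pit0 -> P1=[6,0,1,6,0,0](2) P2=[0,7,9,1,3,6](2)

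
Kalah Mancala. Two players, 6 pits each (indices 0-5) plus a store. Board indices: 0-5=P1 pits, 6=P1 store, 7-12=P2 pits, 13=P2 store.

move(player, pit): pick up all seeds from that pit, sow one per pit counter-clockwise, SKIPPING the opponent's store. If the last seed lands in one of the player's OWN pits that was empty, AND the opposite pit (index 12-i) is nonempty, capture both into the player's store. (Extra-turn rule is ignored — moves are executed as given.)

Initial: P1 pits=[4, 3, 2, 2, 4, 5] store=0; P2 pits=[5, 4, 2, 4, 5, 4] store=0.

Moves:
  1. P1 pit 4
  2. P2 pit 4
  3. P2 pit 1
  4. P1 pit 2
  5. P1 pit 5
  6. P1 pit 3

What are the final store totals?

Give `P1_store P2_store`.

Move 1: P1 pit4 -> P1=[4,3,2,2,0,6](1) P2=[6,5,2,4,5,4](0)
Move 2: P2 pit4 -> P1=[5,4,3,2,0,6](1) P2=[6,5,2,4,0,5](1)
Move 3: P2 pit1 -> P1=[5,4,3,2,0,6](1) P2=[6,0,3,5,1,6](2)
Move 4: P1 pit2 -> P1=[5,4,0,3,1,7](1) P2=[6,0,3,5,1,6](2)
Move 5: P1 pit5 -> P1=[5,4,0,3,1,0](2) P2=[7,1,4,6,2,7](2)
Move 6: P1 pit3 -> P1=[5,4,0,0,2,1](3) P2=[7,1,4,6,2,7](2)

Answer: 3 2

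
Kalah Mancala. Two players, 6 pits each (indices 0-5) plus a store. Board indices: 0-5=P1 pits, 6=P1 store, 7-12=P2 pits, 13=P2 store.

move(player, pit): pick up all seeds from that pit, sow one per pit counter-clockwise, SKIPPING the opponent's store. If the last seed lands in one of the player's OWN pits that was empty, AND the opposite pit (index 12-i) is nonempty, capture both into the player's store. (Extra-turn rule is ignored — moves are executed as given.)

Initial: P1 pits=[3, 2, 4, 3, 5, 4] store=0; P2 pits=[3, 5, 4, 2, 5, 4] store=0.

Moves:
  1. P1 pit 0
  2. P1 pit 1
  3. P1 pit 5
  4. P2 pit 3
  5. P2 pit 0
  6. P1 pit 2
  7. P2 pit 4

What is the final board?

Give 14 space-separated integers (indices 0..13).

Move 1: P1 pit0 -> P1=[0,3,5,4,5,4](0) P2=[3,5,4,2,5,4](0)
Move 2: P1 pit1 -> P1=[0,0,6,5,6,4](0) P2=[3,5,4,2,5,4](0)
Move 3: P1 pit5 -> P1=[0,0,6,5,6,0](1) P2=[4,6,5,2,5,4](0)
Move 4: P2 pit3 -> P1=[0,0,6,5,6,0](1) P2=[4,6,5,0,6,5](0)
Move 5: P2 pit0 -> P1=[0,0,6,5,6,0](1) P2=[0,7,6,1,7,5](0)
Move 6: P1 pit2 -> P1=[0,0,0,6,7,1](2) P2=[1,8,6,1,7,5](0)
Move 7: P2 pit4 -> P1=[1,1,1,7,8,1](2) P2=[1,8,6,1,0,6](1)

Answer: 1 1 1 7 8 1 2 1 8 6 1 0 6 1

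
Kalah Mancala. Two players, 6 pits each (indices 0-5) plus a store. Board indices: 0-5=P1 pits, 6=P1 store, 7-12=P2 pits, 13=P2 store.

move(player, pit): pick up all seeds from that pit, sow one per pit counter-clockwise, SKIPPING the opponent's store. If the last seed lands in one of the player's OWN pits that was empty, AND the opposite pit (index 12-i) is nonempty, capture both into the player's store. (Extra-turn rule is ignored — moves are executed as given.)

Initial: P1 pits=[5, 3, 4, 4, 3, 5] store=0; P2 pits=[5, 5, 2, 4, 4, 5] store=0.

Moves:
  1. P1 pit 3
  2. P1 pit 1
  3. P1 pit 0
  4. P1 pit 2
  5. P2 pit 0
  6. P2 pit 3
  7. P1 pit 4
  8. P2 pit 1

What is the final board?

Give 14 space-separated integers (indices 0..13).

Move 1: P1 pit3 -> P1=[5,3,4,0,4,6](1) P2=[6,5,2,4,4,5](0)
Move 2: P1 pit1 -> P1=[5,0,5,1,5,6](1) P2=[6,5,2,4,4,5](0)
Move 3: P1 pit0 -> P1=[0,1,6,2,6,7](1) P2=[6,5,2,4,4,5](0)
Move 4: P1 pit2 -> P1=[0,1,0,3,7,8](2) P2=[7,6,2,4,4,5](0)
Move 5: P2 pit0 -> P1=[1,1,0,3,7,8](2) P2=[0,7,3,5,5,6](1)
Move 6: P2 pit3 -> P1=[2,2,0,3,7,8](2) P2=[0,7,3,0,6,7](2)
Move 7: P1 pit4 -> P1=[2,2,0,3,0,9](3) P2=[1,8,4,1,7,7](2)
Move 8: P2 pit1 -> P1=[3,3,1,3,0,9](3) P2=[1,0,5,2,8,8](3)

Answer: 3 3 1 3 0 9 3 1 0 5 2 8 8 3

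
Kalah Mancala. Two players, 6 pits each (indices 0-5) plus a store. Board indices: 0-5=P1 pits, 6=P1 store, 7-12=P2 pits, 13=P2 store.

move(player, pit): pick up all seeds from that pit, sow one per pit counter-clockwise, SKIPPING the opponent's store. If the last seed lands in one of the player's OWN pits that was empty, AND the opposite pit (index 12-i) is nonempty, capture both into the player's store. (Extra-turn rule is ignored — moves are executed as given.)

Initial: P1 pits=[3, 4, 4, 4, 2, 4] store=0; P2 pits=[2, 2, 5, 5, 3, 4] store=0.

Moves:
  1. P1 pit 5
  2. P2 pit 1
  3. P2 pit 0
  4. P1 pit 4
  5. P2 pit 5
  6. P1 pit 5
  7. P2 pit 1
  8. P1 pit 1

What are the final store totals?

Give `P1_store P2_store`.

Answer: 4 1

Derivation:
Move 1: P1 pit5 -> P1=[3,4,4,4,2,0](1) P2=[3,3,6,5,3,4](0)
Move 2: P2 pit1 -> P1=[3,4,4,4,2,0](1) P2=[3,0,7,6,4,4](0)
Move 3: P2 pit0 -> P1=[3,4,4,4,2,0](1) P2=[0,1,8,7,4,4](0)
Move 4: P1 pit4 -> P1=[3,4,4,4,0,1](2) P2=[0,1,8,7,4,4](0)
Move 5: P2 pit5 -> P1=[4,5,5,4,0,1](2) P2=[0,1,8,7,4,0](1)
Move 6: P1 pit5 -> P1=[4,5,5,4,0,0](3) P2=[0,1,8,7,4,0](1)
Move 7: P2 pit1 -> P1=[4,5,5,4,0,0](3) P2=[0,0,9,7,4,0](1)
Move 8: P1 pit1 -> P1=[4,0,6,5,1,1](4) P2=[0,0,9,7,4,0](1)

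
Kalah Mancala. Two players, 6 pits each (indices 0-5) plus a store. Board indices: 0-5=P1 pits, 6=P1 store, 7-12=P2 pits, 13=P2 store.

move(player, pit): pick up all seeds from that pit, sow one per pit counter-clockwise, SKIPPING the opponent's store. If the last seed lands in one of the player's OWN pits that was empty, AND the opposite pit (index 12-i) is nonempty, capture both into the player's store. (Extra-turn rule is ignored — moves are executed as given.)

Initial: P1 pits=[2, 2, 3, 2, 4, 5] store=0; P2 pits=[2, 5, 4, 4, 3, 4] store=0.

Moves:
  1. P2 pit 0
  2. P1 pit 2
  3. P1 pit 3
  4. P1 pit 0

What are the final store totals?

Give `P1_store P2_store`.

Move 1: P2 pit0 -> P1=[2,2,3,2,4,5](0) P2=[0,6,5,4,3,4](0)
Move 2: P1 pit2 -> P1=[2,2,0,3,5,6](0) P2=[0,6,5,4,3,4](0)
Move 3: P1 pit3 -> P1=[2,2,0,0,6,7](1) P2=[0,6,5,4,3,4](0)
Move 4: P1 pit0 -> P1=[0,3,0,0,6,7](6) P2=[0,6,5,0,3,4](0)

Answer: 6 0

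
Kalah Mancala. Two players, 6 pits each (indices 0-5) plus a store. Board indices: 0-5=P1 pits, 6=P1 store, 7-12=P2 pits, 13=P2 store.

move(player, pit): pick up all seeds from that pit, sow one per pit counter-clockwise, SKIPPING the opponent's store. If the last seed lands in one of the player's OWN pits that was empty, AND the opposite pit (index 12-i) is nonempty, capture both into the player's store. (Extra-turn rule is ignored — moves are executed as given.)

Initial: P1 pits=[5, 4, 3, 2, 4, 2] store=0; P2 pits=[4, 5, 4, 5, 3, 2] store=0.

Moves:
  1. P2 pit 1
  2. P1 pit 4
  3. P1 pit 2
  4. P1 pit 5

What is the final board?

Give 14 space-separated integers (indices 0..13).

Move 1: P2 pit1 -> P1=[5,4,3,2,4,2](0) P2=[4,0,5,6,4,3](1)
Move 2: P1 pit4 -> P1=[5,4,3,2,0,3](1) P2=[5,1,5,6,4,3](1)
Move 3: P1 pit2 -> P1=[5,4,0,3,1,4](1) P2=[5,1,5,6,4,3](1)
Move 4: P1 pit5 -> P1=[5,4,0,3,1,0](2) P2=[6,2,6,6,4,3](1)

Answer: 5 4 0 3 1 0 2 6 2 6 6 4 3 1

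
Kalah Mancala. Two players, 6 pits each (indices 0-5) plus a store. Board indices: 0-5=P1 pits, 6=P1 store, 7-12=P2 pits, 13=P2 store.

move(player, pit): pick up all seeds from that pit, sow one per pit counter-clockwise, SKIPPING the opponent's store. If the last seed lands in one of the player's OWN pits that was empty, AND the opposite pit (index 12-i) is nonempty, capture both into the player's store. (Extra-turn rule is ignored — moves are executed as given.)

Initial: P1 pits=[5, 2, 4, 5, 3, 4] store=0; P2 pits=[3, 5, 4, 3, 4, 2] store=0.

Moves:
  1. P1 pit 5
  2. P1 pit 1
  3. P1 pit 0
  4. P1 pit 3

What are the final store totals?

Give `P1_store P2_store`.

Move 1: P1 pit5 -> P1=[5,2,4,5,3,0](1) P2=[4,6,5,3,4,2](0)
Move 2: P1 pit1 -> P1=[5,0,5,6,3,0](1) P2=[4,6,5,3,4,2](0)
Move 3: P1 pit0 -> P1=[0,1,6,7,4,0](6) P2=[0,6,5,3,4,2](0)
Move 4: P1 pit3 -> P1=[0,1,6,0,5,1](7) P2=[1,7,6,4,4,2](0)

Answer: 7 0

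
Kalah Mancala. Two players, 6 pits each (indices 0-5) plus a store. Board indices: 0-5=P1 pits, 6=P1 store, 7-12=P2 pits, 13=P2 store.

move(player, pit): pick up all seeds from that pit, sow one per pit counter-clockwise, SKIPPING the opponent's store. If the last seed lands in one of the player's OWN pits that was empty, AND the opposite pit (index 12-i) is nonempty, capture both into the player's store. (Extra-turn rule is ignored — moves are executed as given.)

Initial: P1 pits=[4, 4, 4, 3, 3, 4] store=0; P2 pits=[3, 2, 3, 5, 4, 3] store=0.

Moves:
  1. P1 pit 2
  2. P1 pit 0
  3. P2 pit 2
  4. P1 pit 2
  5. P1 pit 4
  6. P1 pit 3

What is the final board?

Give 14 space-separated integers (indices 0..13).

Answer: 0 5 0 0 1 7 3 5 4 2 6 5 4 0

Derivation:
Move 1: P1 pit2 -> P1=[4,4,0,4,4,5](1) P2=[3,2,3,5,4,3](0)
Move 2: P1 pit0 -> P1=[0,5,1,5,5,5](1) P2=[3,2,3,5,4,3](0)
Move 3: P2 pit2 -> P1=[0,5,1,5,5,5](1) P2=[3,2,0,6,5,4](0)
Move 4: P1 pit2 -> P1=[0,5,0,6,5,5](1) P2=[3,2,0,6,5,4](0)
Move 5: P1 pit4 -> P1=[0,5,0,6,0,6](2) P2=[4,3,1,6,5,4](0)
Move 6: P1 pit3 -> P1=[0,5,0,0,1,7](3) P2=[5,4,2,6,5,4](0)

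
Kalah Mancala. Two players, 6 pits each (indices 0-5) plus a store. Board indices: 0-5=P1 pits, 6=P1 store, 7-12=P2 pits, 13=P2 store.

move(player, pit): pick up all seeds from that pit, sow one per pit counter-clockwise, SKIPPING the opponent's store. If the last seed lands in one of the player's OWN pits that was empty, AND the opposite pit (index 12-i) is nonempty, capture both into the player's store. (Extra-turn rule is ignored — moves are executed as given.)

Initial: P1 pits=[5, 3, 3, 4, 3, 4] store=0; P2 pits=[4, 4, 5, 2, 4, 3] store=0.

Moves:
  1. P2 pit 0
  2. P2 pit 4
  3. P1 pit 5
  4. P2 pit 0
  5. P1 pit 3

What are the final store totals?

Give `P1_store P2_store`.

Answer: 2 1

Derivation:
Move 1: P2 pit0 -> P1=[5,3,3,4,3,4](0) P2=[0,5,6,3,5,3](0)
Move 2: P2 pit4 -> P1=[6,4,4,4,3,4](0) P2=[0,5,6,3,0,4](1)
Move 3: P1 pit5 -> P1=[6,4,4,4,3,0](1) P2=[1,6,7,3,0,4](1)
Move 4: P2 pit0 -> P1=[6,4,4,4,3,0](1) P2=[0,7,7,3,0,4](1)
Move 5: P1 pit3 -> P1=[6,4,4,0,4,1](2) P2=[1,7,7,3,0,4](1)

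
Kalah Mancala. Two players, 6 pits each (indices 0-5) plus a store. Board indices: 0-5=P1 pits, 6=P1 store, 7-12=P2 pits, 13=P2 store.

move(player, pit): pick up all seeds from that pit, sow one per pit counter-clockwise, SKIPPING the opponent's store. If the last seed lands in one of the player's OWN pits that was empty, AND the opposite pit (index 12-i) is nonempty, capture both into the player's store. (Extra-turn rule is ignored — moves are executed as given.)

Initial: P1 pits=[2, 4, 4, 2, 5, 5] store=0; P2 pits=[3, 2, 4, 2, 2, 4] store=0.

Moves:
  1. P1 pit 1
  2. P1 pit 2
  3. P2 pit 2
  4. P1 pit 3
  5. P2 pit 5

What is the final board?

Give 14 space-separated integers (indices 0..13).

Answer: 3 1 1 1 8 8 2 5 2 0 3 3 0 2

Derivation:
Move 1: P1 pit1 -> P1=[2,0,5,3,6,6](0) P2=[3,2,4,2,2,4](0)
Move 2: P1 pit2 -> P1=[2,0,0,4,7,7](1) P2=[4,2,4,2,2,4](0)
Move 3: P2 pit2 -> P1=[2,0,0,4,7,7](1) P2=[4,2,0,3,3,5](1)
Move 4: P1 pit3 -> P1=[2,0,0,0,8,8](2) P2=[5,2,0,3,3,5](1)
Move 5: P2 pit5 -> P1=[3,1,1,1,8,8](2) P2=[5,2,0,3,3,0](2)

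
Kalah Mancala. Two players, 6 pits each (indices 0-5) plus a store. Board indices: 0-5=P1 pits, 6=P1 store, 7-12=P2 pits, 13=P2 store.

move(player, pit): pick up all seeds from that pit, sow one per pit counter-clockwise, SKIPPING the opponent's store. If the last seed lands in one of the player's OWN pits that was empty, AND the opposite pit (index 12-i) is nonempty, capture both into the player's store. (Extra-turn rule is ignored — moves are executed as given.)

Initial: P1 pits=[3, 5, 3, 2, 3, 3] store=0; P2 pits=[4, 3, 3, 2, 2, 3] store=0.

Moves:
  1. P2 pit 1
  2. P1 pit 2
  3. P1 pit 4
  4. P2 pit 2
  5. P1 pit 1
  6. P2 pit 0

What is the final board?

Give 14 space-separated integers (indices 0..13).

Move 1: P2 pit1 -> P1=[3,5,3,2,3,3](0) P2=[4,0,4,3,3,3](0)
Move 2: P1 pit2 -> P1=[3,5,0,3,4,4](0) P2=[4,0,4,3,3,3](0)
Move 3: P1 pit4 -> P1=[3,5,0,3,0,5](1) P2=[5,1,4,3,3,3](0)
Move 4: P2 pit2 -> P1=[3,5,0,3,0,5](1) P2=[5,1,0,4,4,4](1)
Move 5: P1 pit1 -> P1=[3,0,1,4,1,6](2) P2=[5,1,0,4,4,4](1)
Move 6: P2 pit0 -> P1=[3,0,1,4,1,6](2) P2=[0,2,1,5,5,5](1)

Answer: 3 0 1 4 1 6 2 0 2 1 5 5 5 1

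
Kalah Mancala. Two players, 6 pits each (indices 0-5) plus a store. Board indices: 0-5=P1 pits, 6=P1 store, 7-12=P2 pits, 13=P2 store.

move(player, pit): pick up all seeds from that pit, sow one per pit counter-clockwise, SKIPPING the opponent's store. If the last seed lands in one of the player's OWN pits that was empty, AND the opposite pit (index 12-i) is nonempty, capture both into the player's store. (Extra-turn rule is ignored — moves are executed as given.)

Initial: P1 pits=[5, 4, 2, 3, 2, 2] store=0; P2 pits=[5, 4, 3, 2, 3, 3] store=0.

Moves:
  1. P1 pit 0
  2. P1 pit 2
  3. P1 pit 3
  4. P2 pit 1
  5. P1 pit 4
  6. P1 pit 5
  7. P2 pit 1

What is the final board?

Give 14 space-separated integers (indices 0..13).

Move 1: P1 pit0 -> P1=[0,5,3,4,3,3](0) P2=[5,4,3,2,3,3](0)
Move 2: P1 pit2 -> P1=[0,5,0,5,4,4](0) P2=[5,4,3,2,3,3](0)
Move 3: P1 pit3 -> P1=[0,5,0,0,5,5](1) P2=[6,5,3,2,3,3](0)
Move 4: P2 pit1 -> P1=[0,5,0,0,5,5](1) P2=[6,0,4,3,4,4](1)
Move 5: P1 pit4 -> P1=[0,5,0,0,0,6](2) P2=[7,1,5,3,4,4](1)
Move 6: P1 pit5 -> P1=[0,5,0,0,0,0](3) P2=[8,2,6,4,5,4](1)
Move 7: P2 pit1 -> P1=[0,5,0,0,0,0](3) P2=[8,0,7,5,5,4](1)

Answer: 0 5 0 0 0 0 3 8 0 7 5 5 4 1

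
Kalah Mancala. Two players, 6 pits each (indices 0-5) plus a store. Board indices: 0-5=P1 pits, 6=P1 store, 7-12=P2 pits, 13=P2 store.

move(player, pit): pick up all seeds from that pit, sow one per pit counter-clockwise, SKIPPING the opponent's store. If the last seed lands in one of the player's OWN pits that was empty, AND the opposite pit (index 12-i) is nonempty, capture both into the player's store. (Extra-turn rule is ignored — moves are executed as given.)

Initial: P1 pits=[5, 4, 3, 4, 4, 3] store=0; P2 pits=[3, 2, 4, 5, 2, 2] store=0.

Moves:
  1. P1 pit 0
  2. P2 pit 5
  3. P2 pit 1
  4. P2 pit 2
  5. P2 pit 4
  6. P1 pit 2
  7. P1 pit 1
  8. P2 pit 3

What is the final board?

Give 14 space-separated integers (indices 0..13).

Answer: 4 1 2 8 7 6 2 3 0 0 0 1 3 4

Derivation:
Move 1: P1 pit0 -> P1=[0,5,4,5,5,4](0) P2=[3,2,4,5,2,2](0)
Move 2: P2 pit5 -> P1=[1,5,4,5,5,4](0) P2=[3,2,4,5,2,0](1)
Move 3: P2 pit1 -> P1=[1,5,4,5,5,4](0) P2=[3,0,5,6,2,0](1)
Move 4: P2 pit2 -> P1=[2,5,4,5,5,4](0) P2=[3,0,0,7,3,1](2)
Move 5: P2 pit4 -> P1=[3,5,4,5,5,4](0) P2=[3,0,0,7,0,2](3)
Move 6: P1 pit2 -> P1=[3,5,0,6,6,5](1) P2=[3,0,0,7,0,2](3)
Move 7: P1 pit1 -> P1=[3,0,1,7,7,6](2) P2=[3,0,0,7,0,2](3)
Move 8: P2 pit3 -> P1=[4,1,2,8,7,6](2) P2=[3,0,0,0,1,3](4)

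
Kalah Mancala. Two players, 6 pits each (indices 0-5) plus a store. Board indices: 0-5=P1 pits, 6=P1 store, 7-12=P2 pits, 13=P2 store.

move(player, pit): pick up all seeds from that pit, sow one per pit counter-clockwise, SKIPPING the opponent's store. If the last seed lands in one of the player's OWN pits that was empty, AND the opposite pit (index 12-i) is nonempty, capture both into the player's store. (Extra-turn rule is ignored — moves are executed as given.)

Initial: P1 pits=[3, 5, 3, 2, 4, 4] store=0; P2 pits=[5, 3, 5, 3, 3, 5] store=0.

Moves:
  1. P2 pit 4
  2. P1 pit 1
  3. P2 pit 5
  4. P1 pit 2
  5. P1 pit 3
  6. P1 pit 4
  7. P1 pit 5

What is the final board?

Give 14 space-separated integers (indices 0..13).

Answer: 6 1 0 0 0 0 5 9 6 7 5 2 2 2

Derivation:
Move 1: P2 pit4 -> P1=[4,5,3,2,4,4](0) P2=[5,3,5,3,0,6](1)
Move 2: P1 pit1 -> P1=[4,0,4,3,5,5](1) P2=[5,3,5,3,0,6](1)
Move 3: P2 pit5 -> P1=[5,1,5,4,6,5](1) P2=[5,3,5,3,0,0](2)
Move 4: P1 pit2 -> P1=[5,1,0,5,7,6](2) P2=[6,3,5,3,0,0](2)
Move 5: P1 pit3 -> P1=[5,1,0,0,8,7](3) P2=[7,4,5,3,0,0](2)
Move 6: P1 pit4 -> P1=[5,1,0,0,0,8](4) P2=[8,5,6,4,1,1](2)
Move 7: P1 pit5 -> P1=[6,1,0,0,0,0](5) P2=[9,6,7,5,2,2](2)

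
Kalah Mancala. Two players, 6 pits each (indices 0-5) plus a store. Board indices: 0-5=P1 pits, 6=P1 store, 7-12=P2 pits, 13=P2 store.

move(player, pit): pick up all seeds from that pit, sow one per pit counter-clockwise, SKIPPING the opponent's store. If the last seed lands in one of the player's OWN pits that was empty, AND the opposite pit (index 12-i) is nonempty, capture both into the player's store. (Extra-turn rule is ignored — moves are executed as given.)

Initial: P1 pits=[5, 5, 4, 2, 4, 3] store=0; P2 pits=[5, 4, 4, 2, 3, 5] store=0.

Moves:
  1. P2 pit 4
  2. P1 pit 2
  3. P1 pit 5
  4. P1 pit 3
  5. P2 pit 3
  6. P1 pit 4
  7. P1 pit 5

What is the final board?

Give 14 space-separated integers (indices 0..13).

Answer: 6 5 0 0 0 0 5 8 6 6 1 1 7 1

Derivation:
Move 1: P2 pit4 -> P1=[6,5,4,2,4,3](0) P2=[5,4,4,2,0,6](1)
Move 2: P1 pit2 -> P1=[6,5,0,3,5,4](1) P2=[5,4,4,2,0,6](1)
Move 3: P1 pit5 -> P1=[6,5,0,3,5,0](2) P2=[6,5,5,2,0,6](1)
Move 4: P1 pit3 -> P1=[6,5,0,0,6,1](3) P2=[6,5,5,2,0,6](1)
Move 5: P2 pit3 -> P1=[6,5,0,0,6,1](3) P2=[6,5,5,0,1,7](1)
Move 6: P1 pit4 -> P1=[6,5,0,0,0,2](4) P2=[7,6,6,1,1,7](1)
Move 7: P1 pit5 -> P1=[6,5,0,0,0,0](5) P2=[8,6,6,1,1,7](1)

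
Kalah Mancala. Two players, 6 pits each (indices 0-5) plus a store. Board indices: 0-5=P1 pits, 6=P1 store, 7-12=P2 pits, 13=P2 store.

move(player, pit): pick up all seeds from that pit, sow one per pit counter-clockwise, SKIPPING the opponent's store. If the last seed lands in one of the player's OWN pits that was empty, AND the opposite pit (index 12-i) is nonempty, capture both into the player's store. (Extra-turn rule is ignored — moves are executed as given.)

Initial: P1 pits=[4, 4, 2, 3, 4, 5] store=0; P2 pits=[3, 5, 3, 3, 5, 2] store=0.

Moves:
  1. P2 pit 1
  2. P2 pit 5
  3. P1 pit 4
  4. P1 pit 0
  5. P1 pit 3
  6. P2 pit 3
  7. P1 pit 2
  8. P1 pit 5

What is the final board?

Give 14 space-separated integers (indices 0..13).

Move 1: P2 pit1 -> P1=[4,4,2,3,4,5](0) P2=[3,0,4,4,6,3](1)
Move 2: P2 pit5 -> P1=[5,5,2,3,4,5](0) P2=[3,0,4,4,6,0](2)
Move 3: P1 pit4 -> P1=[5,5,2,3,0,6](1) P2=[4,1,4,4,6,0](2)
Move 4: P1 pit0 -> P1=[0,6,3,4,1,7](1) P2=[4,1,4,4,6,0](2)
Move 5: P1 pit3 -> P1=[0,6,3,0,2,8](2) P2=[5,1,4,4,6,0](2)
Move 6: P2 pit3 -> P1=[1,6,3,0,2,8](2) P2=[5,1,4,0,7,1](3)
Move 7: P1 pit2 -> P1=[1,6,0,1,3,9](2) P2=[5,1,4,0,7,1](3)
Move 8: P1 pit5 -> P1=[2,7,0,1,3,0](3) P2=[6,2,5,1,8,2](3)

Answer: 2 7 0 1 3 0 3 6 2 5 1 8 2 3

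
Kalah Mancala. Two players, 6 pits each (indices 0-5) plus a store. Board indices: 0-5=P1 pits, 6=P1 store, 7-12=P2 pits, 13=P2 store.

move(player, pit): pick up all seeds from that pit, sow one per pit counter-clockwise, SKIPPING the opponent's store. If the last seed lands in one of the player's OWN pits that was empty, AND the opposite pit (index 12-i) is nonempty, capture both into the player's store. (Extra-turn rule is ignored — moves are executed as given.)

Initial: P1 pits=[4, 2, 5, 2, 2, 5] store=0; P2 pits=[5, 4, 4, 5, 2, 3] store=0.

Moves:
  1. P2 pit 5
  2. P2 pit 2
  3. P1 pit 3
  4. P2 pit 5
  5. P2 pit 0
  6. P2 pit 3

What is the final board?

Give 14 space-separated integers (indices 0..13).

Move 1: P2 pit5 -> P1=[5,3,5,2,2,5](0) P2=[5,4,4,5,2,0](1)
Move 2: P2 pit2 -> P1=[5,3,5,2,2,5](0) P2=[5,4,0,6,3,1](2)
Move 3: P1 pit3 -> P1=[5,3,5,0,3,6](0) P2=[5,4,0,6,3,1](2)
Move 4: P2 pit5 -> P1=[5,3,5,0,3,6](0) P2=[5,4,0,6,3,0](3)
Move 5: P2 pit0 -> P1=[0,3,5,0,3,6](0) P2=[0,5,1,7,4,0](9)
Move 6: P2 pit3 -> P1=[1,4,6,1,3,6](0) P2=[0,5,1,0,5,1](10)

Answer: 1 4 6 1 3 6 0 0 5 1 0 5 1 10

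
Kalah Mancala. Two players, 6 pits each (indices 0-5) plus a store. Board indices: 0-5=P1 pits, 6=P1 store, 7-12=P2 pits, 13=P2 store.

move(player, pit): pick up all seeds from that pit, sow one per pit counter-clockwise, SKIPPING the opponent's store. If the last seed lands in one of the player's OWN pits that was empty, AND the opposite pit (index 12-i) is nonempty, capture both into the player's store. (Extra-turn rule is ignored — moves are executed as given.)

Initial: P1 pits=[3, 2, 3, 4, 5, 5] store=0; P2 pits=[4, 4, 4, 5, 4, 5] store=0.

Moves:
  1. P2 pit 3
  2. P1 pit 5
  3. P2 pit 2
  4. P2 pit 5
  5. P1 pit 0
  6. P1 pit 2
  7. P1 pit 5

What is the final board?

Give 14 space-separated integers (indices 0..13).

Move 1: P2 pit3 -> P1=[4,3,3,4,5,5](0) P2=[4,4,4,0,5,6](1)
Move 2: P1 pit5 -> P1=[4,3,3,4,5,0](1) P2=[5,5,5,1,5,6](1)
Move 3: P2 pit2 -> P1=[5,3,3,4,5,0](1) P2=[5,5,0,2,6,7](2)
Move 4: P2 pit5 -> P1=[6,4,4,5,6,1](1) P2=[5,5,0,2,6,0](3)
Move 5: P1 pit0 -> P1=[0,5,5,6,7,2](2) P2=[5,5,0,2,6,0](3)
Move 6: P1 pit2 -> P1=[0,5,0,7,8,3](3) P2=[6,5,0,2,6,0](3)
Move 7: P1 pit5 -> P1=[0,5,0,7,8,0](4) P2=[7,6,0,2,6,0](3)

Answer: 0 5 0 7 8 0 4 7 6 0 2 6 0 3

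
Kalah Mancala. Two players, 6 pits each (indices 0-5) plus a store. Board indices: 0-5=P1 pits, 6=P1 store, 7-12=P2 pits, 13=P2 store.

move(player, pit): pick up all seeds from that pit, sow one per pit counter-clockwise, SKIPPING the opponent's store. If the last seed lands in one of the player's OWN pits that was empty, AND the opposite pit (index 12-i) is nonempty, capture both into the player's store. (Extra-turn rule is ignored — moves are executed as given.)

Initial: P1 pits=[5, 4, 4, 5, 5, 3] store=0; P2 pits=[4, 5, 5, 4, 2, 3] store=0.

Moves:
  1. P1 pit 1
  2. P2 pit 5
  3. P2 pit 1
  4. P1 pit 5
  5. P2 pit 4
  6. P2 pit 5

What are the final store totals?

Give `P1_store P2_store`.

Answer: 1 4

Derivation:
Move 1: P1 pit1 -> P1=[5,0,5,6,6,4](0) P2=[4,5,5,4,2,3](0)
Move 2: P2 pit5 -> P1=[6,1,5,6,6,4](0) P2=[4,5,5,4,2,0](1)
Move 3: P2 pit1 -> P1=[6,1,5,6,6,4](0) P2=[4,0,6,5,3,1](2)
Move 4: P1 pit5 -> P1=[6,1,5,6,6,0](1) P2=[5,1,7,5,3,1](2)
Move 5: P2 pit4 -> P1=[7,1,5,6,6,0](1) P2=[5,1,7,5,0,2](3)
Move 6: P2 pit5 -> P1=[8,1,5,6,6,0](1) P2=[5,1,7,5,0,0](4)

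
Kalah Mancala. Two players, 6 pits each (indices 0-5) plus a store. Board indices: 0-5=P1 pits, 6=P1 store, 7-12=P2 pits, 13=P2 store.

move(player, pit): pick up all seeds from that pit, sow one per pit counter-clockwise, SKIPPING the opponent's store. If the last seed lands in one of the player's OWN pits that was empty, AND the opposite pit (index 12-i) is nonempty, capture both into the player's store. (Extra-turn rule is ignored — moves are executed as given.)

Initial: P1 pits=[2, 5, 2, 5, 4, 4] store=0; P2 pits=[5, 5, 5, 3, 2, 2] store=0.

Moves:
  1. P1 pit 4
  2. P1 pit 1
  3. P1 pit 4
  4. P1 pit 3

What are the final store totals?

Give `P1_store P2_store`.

Move 1: P1 pit4 -> P1=[2,5,2,5,0,5](1) P2=[6,6,5,3,2,2](0)
Move 2: P1 pit1 -> P1=[2,0,3,6,1,6](2) P2=[6,6,5,3,2,2](0)
Move 3: P1 pit4 -> P1=[2,0,3,6,0,7](2) P2=[6,6,5,3,2,2](0)
Move 4: P1 pit3 -> P1=[2,0,3,0,1,8](3) P2=[7,7,6,3,2,2](0)

Answer: 3 0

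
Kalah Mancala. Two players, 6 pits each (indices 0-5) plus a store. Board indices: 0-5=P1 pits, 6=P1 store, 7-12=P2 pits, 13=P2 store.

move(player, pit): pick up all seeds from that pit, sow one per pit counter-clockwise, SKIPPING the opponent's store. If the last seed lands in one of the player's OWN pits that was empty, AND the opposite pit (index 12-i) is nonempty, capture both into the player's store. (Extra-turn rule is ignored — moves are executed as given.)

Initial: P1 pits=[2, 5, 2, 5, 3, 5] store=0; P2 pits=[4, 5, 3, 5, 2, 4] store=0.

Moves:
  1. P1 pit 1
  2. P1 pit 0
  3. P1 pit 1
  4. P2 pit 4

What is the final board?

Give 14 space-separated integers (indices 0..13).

Answer: 0 0 5 6 4 6 1 4 5 3 5 0 5 1

Derivation:
Move 1: P1 pit1 -> P1=[2,0,3,6,4,6](1) P2=[4,5,3,5,2,4](0)
Move 2: P1 pit0 -> P1=[0,1,4,6,4,6](1) P2=[4,5,3,5,2,4](0)
Move 3: P1 pit1 -> P1=[0,0,5,6,4,6](1) P2=[4,5,3,5,2,4](0)
Move 4: P2 pit4 -> P1=[0,0,5,6,4,6](1) P2=[4,5,3,5,0,5](1)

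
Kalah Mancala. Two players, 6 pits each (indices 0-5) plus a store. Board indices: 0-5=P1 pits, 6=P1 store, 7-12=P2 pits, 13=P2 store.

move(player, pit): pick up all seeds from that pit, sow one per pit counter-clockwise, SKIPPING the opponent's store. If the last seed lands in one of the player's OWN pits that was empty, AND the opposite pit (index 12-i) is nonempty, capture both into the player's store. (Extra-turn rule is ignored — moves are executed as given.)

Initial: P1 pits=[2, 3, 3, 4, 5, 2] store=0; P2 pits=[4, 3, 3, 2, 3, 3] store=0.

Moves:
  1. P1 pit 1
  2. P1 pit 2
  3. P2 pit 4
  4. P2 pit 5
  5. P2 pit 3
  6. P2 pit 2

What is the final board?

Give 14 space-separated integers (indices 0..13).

Move 1: P1 pit1 -> P1=[2,0,4,5,6,2](0) P2=[4,3,3,2,3,3](0)
Move 2: P1 pit2 -> P1=[2,0,0,6,7,3](1) P2=[4,3,3,2,3,3](0)
Move 3: P2 pit4 -> P1=[3,0,0,6,7,3](1) P2=[4,3,3,2,0,4](1)
Move 4: P2 pit5 -> P1=[4,1,1,6,7,3](1) P2=[4,3,3,2,0,0](2)
Move 5: P2 pit3 -> P1=[0,1,1,6,7,3](1) P2=[4,3,3,0,1,0](7)
Move 6: P2 pit2 -> P1=[0,1,1,6,7,3](1) P2=[4,3,0,1,2,1](7)

Answer: 0 1 1 6 7 3 1 4 3 0 1 2 1 7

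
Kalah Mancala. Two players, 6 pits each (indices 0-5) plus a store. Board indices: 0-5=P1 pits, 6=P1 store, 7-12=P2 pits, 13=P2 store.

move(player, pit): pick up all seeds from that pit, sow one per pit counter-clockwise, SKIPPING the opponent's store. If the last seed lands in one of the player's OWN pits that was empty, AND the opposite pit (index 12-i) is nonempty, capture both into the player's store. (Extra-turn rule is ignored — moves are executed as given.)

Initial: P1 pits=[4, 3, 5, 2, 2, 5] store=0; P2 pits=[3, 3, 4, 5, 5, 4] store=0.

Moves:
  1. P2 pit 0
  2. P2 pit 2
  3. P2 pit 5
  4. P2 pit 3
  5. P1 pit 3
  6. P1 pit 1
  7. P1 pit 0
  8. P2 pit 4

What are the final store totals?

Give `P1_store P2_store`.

Answer: 3 4

Derivation:
Move 1: P2 pit0 -> P1=[4,3,5,2,2,5](0) P2=[0,4,5,6,5,4](0)
Move 2: P2 pit2 -> P1=[5,3,5,2,2,5](0) P2=[0,4,0,7,6,5](1)
Move 3: P2 pit5 -> P1=[6,4,6,3,2,5](0) P2=[0,4,0,7,6,0](2)
Move 4: P2 pit3 -> P1=[7,5,7,4,2,5](0) P2=[0,4,0,0,7,1](3)
Move 5: P1 pit3 -> P1=[7,5,7,0,3,6](1) P2=[1,4,0,0,7,1](3)
Move 6: P1 pit1 -> P1=[7,0,8,1,4,7](2) P2=[1,4,0,0,7,1](3)
Move 7: P1 pit0 -> P1=[0,1,9,2,5,8](3) P2=[2,4,0,0,7,1](3)
Move 8: P2 pit4 -> P1=[1,2,10,3,6,8](3) P2=[2,4,0,0,0,2](4)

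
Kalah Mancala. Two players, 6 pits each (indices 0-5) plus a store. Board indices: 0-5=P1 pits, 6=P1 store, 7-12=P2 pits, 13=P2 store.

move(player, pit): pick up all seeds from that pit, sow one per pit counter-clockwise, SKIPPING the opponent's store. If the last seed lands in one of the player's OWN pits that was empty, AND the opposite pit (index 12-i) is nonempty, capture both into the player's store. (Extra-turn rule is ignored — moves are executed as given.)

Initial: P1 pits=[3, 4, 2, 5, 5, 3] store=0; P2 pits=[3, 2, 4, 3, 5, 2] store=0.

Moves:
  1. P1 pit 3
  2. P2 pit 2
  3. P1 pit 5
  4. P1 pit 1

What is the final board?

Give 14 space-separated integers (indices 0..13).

Move 1: P1 pit3 -> P1=[3,4,2,0,6,4](1) P2=[4,3,4,3,5,2](0)
Move 2: P2 pit2 -> P1=[3,4,2,0,6,4](1) P2=[4,3,0,4,6,3](1)
Move 3: P1 pit5 -> P1=[3,4,2,0,6,0](2) P2=[5,4,1,4,6,3](1)
Move 4: P1 pit1 -> P1=[3,0,3,1,7,0](8) P2=[0,4,1,4,6,3](1)

Answer: 3 0 3 1 7 0 8 0 4 1 4 6 3 1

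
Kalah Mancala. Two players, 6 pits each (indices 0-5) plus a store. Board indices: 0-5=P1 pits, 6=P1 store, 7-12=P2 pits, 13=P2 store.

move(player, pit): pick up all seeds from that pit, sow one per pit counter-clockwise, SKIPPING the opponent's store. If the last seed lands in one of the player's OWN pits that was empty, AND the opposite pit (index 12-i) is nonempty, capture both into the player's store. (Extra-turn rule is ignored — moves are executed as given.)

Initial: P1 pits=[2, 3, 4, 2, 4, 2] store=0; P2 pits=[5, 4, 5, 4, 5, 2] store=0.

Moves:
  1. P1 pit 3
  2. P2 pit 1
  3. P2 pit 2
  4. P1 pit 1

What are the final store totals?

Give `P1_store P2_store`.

Move 1: P1 pit3 -> P1=[2,3,4,0,5,3](0) P2=[5,4,5,4,5,2](0)
Move 2: P2 pit1 -> P1=[2,3,4,0,5,3](0) P2=[5,0,6,5,6,3](0)
Move 3: P2 pit2 -> P1=[3,4,4,0,5,3](0) P2=[5,0,0,6,7,4](1)
Move 4: P1 pit1 -> P1=[3,0,5,1,6,4](0) P2=[5,0,0,6,7,4](1)

Answer: 0 1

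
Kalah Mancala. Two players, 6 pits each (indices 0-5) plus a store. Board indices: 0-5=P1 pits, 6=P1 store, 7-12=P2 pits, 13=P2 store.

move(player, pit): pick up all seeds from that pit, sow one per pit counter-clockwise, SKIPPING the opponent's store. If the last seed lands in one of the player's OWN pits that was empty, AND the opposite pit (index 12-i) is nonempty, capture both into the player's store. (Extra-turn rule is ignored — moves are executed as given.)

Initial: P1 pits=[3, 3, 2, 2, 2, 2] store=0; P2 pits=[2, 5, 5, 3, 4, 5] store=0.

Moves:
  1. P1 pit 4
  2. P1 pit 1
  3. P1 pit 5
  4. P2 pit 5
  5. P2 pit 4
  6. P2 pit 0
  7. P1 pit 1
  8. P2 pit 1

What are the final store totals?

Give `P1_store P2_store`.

Answer: 8 2

Derivation:
Move 1: P1 pit4 -> P1=[3,3,2,2,0,3](1) P2=[2,5,5,3,4,5](0)
Move 2: P1 pit1 -> P1=[3,0,3,3,0,3](7) P2=[2,0,5,3,4,5](0)
Move 3: P1 pit5 -> P1=[3,0,3,3,0,0](8) P2=[3,1,5,3,4,5](0)
Move 4: P2 pit5 -> P1=[4,1,4,4,0,0](8) P2=[3,1,5,3,4,0](1)
Move 5: P2 pit4 -> P1=[5,2,4,4,0,0](8) P2=[3,1,5,3,0,1](2)
Move 6: P2 pit0 -> P1=[5,2,4,4,0,0](8) P2=[0,2,6,4,0,1](2)
Move 7: P1 pit1 -> P1=[5,0,5,5,0,0](8) P2=[0,2,6,4,0,1](2)
Move 8: P2 pit1 -> P1=[5,0,5,5,0,0](8) P2=[0,0,7,5,0,1](2)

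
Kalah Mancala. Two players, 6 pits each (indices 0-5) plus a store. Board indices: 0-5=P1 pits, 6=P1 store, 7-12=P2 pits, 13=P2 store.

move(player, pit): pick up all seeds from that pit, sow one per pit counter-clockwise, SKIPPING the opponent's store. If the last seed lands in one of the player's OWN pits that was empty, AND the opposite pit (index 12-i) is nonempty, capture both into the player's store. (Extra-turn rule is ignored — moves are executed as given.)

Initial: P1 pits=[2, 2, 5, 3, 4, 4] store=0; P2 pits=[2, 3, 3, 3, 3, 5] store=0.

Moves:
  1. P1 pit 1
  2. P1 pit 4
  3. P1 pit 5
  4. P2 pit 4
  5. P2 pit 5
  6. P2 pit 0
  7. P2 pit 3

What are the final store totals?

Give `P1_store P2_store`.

Move 1: P1 pit1 -> P1=[2,0,6,4,4,4](0) P2=[2,3,3,3,3,5](0)
Move 2: P1 pit4 -> P1=[2,0,6,4,0,5](1) P2=[3,4,3,3,3,5](0)
Move 3: P1 pit5 -> P1=[2,0,6,4,0,0](2) P2=[4,5,4,4,3,5](0)
Move 4: P2 pit4 -> P1=[3,0,6,4,0,0](2) P2=[4,5,4,4,0,6](1)
Move 5: P2 pit5 -> P1=[4,1,7,5,1,0](2) P2=[4,5,4,4,0,0](2)
Move 6: P2 pit0 -> P1=[4,0,7,5,1,0](2) P2=[0,6,5,5,0,0](4)
Move 7: P2 pit3 -> P1=[5,1,7,5,1,0](2) P2=[0,6,5,0,1,1](5)

Answer: 2 5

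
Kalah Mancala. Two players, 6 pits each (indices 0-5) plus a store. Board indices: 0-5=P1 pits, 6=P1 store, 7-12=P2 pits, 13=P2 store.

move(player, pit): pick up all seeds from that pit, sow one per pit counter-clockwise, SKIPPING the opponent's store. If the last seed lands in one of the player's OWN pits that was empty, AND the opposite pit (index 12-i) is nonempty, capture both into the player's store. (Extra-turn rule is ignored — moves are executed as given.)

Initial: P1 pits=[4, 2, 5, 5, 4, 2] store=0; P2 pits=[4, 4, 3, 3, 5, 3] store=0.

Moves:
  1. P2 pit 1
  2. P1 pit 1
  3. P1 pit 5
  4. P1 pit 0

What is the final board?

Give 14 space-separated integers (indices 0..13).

Move 1: P2 pit1 -> P1=[4,2,5,5,4,2](0) P2=[4,0,4,4,6,4](0)
Move 2: P1 pit1 -> P1=[4,0,6,6,4,2](0) P2=[4,0,4,4,6,4](0)
Move 3: P1 pit5 -> P1=[4,0,6,6,4,0](1) P2=[5,0,4,4,6,4](0)
Move 4: P1 pit0 -> P1=[0,1,7,7,5,0](1) P2=[5,0,4,4,6,4](0)

Answer: 0 1 7 7 5 0 1 5 0 4 4 6 4 0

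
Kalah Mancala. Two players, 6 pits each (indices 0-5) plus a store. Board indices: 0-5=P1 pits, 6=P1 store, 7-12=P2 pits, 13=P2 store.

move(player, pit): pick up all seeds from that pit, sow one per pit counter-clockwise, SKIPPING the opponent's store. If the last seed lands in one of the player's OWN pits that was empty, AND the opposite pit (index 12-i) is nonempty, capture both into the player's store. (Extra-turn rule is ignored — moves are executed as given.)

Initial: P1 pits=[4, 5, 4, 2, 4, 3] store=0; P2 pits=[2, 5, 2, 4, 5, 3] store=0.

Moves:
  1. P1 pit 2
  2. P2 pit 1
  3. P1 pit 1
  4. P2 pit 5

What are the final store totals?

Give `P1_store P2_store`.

Move 1: P1 pit2 -> P1=[4,5,0,3,5,4](1) P2=[2,5,2,4,5,3](0)
Move 2: P2 pit1 -> P1=[4,5,0,3,5,4](1) P2=[2,0,3,5,6,4](1)
Move 3: P1 pit1 -> P1=[4,0,1,4,6,5](2) P2=[2,0,3,5,6,4](1)
Move 4: P2 pit5 -> P1=[5,1,2,4,6,5](2) P2=[2,0,3,5,6,0](2)

Answer: 2 2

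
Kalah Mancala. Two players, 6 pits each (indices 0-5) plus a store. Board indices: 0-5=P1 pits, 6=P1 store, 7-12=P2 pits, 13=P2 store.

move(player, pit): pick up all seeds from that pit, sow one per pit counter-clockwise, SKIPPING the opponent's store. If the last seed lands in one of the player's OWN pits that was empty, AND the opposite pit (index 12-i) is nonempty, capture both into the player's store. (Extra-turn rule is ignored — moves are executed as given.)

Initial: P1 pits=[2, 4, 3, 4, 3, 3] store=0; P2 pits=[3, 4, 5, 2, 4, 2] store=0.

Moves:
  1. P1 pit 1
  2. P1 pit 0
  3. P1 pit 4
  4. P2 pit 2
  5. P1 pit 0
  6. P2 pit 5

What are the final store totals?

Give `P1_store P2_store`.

Answer: 1 2

Derivation:
Move 1: P1 pit1 -> P1=[2,0,4,5,4,4](0) P2=[3,4,5,2,4,2](0)
Move 2: P1 pit0 -> P1=[0,1,5,5,4,4](0) P2=[3,4,5,2,4,2](0)
Move 3: P1 pit4 -> P1=[0,1,5,5,0,5](1) P2=[4,5,5,2,4,2](0)
Move 4: P2 pit2 -> P1=[1,1,5,5,0,5](1) P2=[4,5,0,3,5,3](1)
Move 5: P1 pit0 -> P1=[0,2,5,5,0,5](1) P2=[4,5,0,3,5,3](1)
Move 6: P2 pit5 -> P1=[1,3,5,5,0,5](1) P2=[4,5,0,3,5,0](2)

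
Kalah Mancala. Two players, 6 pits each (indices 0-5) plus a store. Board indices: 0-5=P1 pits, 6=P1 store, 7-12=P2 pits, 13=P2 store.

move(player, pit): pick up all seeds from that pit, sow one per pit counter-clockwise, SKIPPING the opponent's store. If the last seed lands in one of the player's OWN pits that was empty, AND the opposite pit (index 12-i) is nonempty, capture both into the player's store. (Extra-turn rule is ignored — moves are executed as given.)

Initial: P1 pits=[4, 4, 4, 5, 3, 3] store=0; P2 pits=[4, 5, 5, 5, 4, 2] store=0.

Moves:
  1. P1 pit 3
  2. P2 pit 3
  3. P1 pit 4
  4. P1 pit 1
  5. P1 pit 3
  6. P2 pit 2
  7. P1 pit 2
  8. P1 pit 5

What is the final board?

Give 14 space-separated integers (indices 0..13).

Move 1: P1 pit3 -> P1=[4,4,4,0,4,4](1) P2=[5,6,5,5,4,2](0)
Move 2: P2 pit3 -> P1=[5,5,4,0,4,4](1) P2=[5,6,5,0,5,3](1)
Move 3: P1 pit4 -> P1=[5,5,4,0,0,5](2) P2=[6,7,5,0,5,3](1)
Move 4: P1 pit1 -> P1=[5,0,5,1,1,6](3) P2=[6,7,5,0,5,3](1)
Move 5: P1 pit3 -> P1=[5,0,5,0,2,6](3) P2=[6,7,5,0,5,3](1)
Move 6: P2 pit2 -> P1=[6,0,5,0,2,6](3) P2=[6,7,0,1,6,4](2)
Move 7: P1 pit2 -> P1=[6,0,0,1,3,7](4) P2=[7,7,0,1,6,4](2)
Move 8: P1 pit5 -> P1=[6,0,0,1,3,0](5) P2=[8,8,1,2,7,5](2)

Answer: 6 0 0 1 3 0 5 8 8 1 2 7 5 2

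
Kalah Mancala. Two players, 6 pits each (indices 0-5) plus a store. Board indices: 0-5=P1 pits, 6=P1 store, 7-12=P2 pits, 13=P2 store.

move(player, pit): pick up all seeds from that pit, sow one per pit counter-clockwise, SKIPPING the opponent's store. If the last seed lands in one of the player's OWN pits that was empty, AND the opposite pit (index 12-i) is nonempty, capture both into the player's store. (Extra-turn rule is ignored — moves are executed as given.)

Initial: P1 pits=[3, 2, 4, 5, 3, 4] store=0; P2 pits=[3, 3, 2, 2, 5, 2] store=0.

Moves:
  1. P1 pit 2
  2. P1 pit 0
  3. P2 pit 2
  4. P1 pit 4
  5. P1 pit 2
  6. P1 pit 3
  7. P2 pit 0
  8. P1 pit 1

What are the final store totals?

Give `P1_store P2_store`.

Answer: 3 0

Derivation:
Move 1: P1 pit2 -> P1=[3,2,0,6,4,5](1) P2=[3,3,2,2,5,2](0)
Move 2: P1 pit0 -> P1=[0,3,1,7,4,5](1) P2=[3,3,2,2,5,2](0)
Move 3: P2 pit2 -> P1=[0,3,1,7,4,5](1) P2=[3,3,0,3,6,2](0)
Move 4: P1 pit4 -> P1=[0,3,1,7,0,6](2) P2=[4,4,0,3,6,2](0)
Move 5: P1 pit2 -> P1=[0,3,0,8,0,6](2) P2=[4,4,0,3,6,2](0)
Move 6: P1 pit3 -> P1=[0,3,0,0,1,7](3) P2=[5,5,1,4,7,2](0)
Move 7: P2 pit0 -> P1=[0,3,0,0,1,7](3) P2=[0,6,2,5,8,3](0)
Move 8: P1 pit1 -> P1=[0,0,1,1,2,7](3) P2=[0,6,2,5,8,3](0)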